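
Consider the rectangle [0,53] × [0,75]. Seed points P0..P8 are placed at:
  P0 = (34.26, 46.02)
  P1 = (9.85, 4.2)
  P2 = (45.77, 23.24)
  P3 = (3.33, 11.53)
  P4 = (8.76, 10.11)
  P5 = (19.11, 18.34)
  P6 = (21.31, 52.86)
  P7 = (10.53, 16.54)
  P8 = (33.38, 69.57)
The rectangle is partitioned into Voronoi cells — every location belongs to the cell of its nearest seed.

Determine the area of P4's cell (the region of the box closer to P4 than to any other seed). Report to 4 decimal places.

1. box [0,53]×[0,75]: [(0, 0) (53, 0) (53, 75) (0, 75)]
2. ⊥bis P4·P0 via (21.51,28.065): [(0, 43.3394) (0, 0) (53, 0) (53, 5.7037)]  |A|=1299.6426
3. ⊥bis P4·P1 via (9.305,7.155): [(42.3687, 13.253) (0, 43.3394) (0, 5.4388)]  |A|=802.8996
4. ⊥bis P4·P2 via (27.265,16.675): [(29.332, 10.8486) (23.8015, 26.4378) (0, 43.3394) (0, 5.4388)]  |A|=694.635
5. ⊥bis P4·P3 via (6.045,10.82): [(4.8728, 6.3376) (29.332, 10.8486) (23.8015, 26.4378) (12.2705, 34.626)]  |A|=396.5073
6. ⊥bis P4·P5 via (13.935,14.225): [(8.6677, 20.8491) (4.8728, 6.3376) (18.2456, 8.804)]  |A|=92.3506
7. ⊥bis P4·P6 via (15.035,31.485): [(8.6677, 20.8491) (4.8728, 6.3376) (18.2456, 8.804)]  |A|=92.3506
8. ⊥bis P4·P7 via (9.645,13.325): [(16.0534, 11.561) (6.8978, 14.0812) (4.8728, 6.3376) (18.2456, 8.804)]  |A|=59.1385
9. ⊥bis P4·P8 via (21.07,39.84): [(16.0534, 11.561) (6.8978, 14.0812) (4.8728, 6.3376) (18.2456, 8.804)]  |A|=59.1385
10. canonical 4-gon: [(16.0534, 11.561) (6.8978, 14.0812) (4.8728, 6.3376) (18.2456, 8.804)]
11. shoelace: 59.1385

Area of P4's cell: 59.1385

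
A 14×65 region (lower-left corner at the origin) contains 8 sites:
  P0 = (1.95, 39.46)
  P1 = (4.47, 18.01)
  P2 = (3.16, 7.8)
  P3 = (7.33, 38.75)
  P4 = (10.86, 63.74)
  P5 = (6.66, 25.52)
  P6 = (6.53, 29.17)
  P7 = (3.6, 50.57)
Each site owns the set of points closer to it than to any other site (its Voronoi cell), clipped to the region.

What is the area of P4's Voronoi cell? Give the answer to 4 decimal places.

1. box [0,14]×[0,65]: [(0, 0) (14, 0) (14, 65) (0, 65)]
2. ⊥bis P4·P0 via (6.405,51.6): [(0, 53.9504) (14, 48.8129) (14, 65) (0, 65)]  |A|=190.6568
3. ⊥bis P4·P1 via (7.665,40.875): [(0, 53.9504) (14, 48.8129) (14, 65) (0, 65)]  |A|=190.6568
4. ⊥bis P4·P2 via (7.01,35.77): [(0, 53.9504) (14, 48.8129) (14, 65) (0, 65)]  |A|=190.6568
5. ⊥bis P4·P3 via (9.095,51.245): [(0, 53.9504) (6.2943, 51.6406) (14, 50.5521) (14, 65) (0, 65)]  |A|=183.9557
6. ⊥bis P4·P5 via (8.76,44.63): [(0, 53.9504) (6.2943, 51.6406) (14, 50.5521) (14, 65) (0, 65)]  |A|=183.9557
7. ⊥bis P4·P6 via (8.695,46.455): [(0, 53.9504) (6.2943, 51.6406) (14, 50.5521) (14, 65) (0, 65)]  |A|=183.9557
8. ⊥bis P4·P7 via (7.23,57.155): [(0, 61.1406) (14, 53.423) (14, 65) (0, 65)]  |A|=108.055
9. canonical 4-gon: [(0, 61.1406) (14, 53.423) (14, 65) (0, 65)]
10. shoelace: 108.055

Area of P4's cell: 108.0550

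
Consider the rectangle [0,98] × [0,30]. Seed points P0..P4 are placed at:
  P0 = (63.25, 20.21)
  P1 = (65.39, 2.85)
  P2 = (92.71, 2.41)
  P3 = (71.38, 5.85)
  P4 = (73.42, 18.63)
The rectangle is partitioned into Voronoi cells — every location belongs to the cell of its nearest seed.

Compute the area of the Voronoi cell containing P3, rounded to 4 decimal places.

Area of P3's cell: 174.7701

1. box [0,98]×[0,30]: [(0, 0) (98, 0) (98, 30) (0, 30)]
2. ⊥bis P3·P0 via (67.315,13.03): [(44.3001, 0) (98, 0) (98, 30) (97.2891, 30)]  |A|=816.1618
3. ⊥bis P3·P1 via (68.385,4.35): [(64.7617, 11.5845) (70.5636, 0) (98, 0) (98, 30) (97.2891, 30)]  |A|=664.0377
4. ⊥bis P3·P2 via (82.045,4.13): [(85.1047, 23.1017) (64.7617, 11.5845) (70.5636, 0) (81.3789, 0)]  |A|=276.168
5. ⊥bis P3·P4 via (72.4,12.24): [(83.0781, 10.5355) (67.3449, 13.0469) (64.7617, 11.5845) (70.5636, 0) (81.3789, 0)]  |A|=174.7701
6. canonical 5-gon: [(83.0781, 10.5355) (67.3449, 13.0469) (64.7617, 11.5845) (70.5636, 0) (81.3789, 0)]
7. shoelace: 174.7701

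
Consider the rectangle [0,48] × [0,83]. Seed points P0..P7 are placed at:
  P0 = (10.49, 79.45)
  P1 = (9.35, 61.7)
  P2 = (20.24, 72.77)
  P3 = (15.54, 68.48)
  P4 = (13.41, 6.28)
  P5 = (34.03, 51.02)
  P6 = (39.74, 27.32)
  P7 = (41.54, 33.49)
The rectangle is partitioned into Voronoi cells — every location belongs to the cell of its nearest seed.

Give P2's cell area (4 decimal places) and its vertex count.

Area of P2's cell: 475.9446 (5 vertices)

1. box [0,48]×[0,83]: [(0, 0) (48, 0) (48, 83) (0, 83)]
2. ⊥bis P2·P0 via (15.365,76.11): [(0, 53.6835) (0, 0) (48, 0) (48, 83) (20.0855, 83)]  |A|=3689.5816
3. ⊥bis P2·P1 via (14.795,67.235): [(11.5032, 70.4733) (48, 34.5699) (48, 83) (20.0855, 83)]  |A|=1058.6104
4. ⊥bis P2·P3 via (17.89,70.625): [(14.301, 74.557) (48, 37.6374) (48, 83) (20.0855, 83)]  |A|=882.1788
5. ⊥bis P2·P4 via (16.825,39.525): [(14.301, 74.557) (48, 37.6374) (48, 83) (20.0855, 83)]  |A|=882.1788
6. ⊥bis P2·P5 via (27.135,61.895): [(14.301, 74.557) (26.3264, 61.3823) (48, 75.1239) (48, 83) (20.0855, 83)]  |A|=475.9446
7. ⊥bis P2·P6 via (29.99,50.045): [(14.301, 74.557) (26.3264, 61.3823) (48, 75.1239) (48, 83) (20.0855, 83)]  |A|=475.9446
8. ⊥bis P2·P7 via (30.89,53.13): [(14.301, 74.557) (26.3264, 61.3823) (48, 75.1239) (48, 83) (20.0855, 83)]  |A|=475.9446
9. canonical 5-gon: [(14.301, 74.557) (26.3264, 61.3823) (48, 75.1239) (48, 83) (20.0855, 83)]
10. shoelace: 475.9446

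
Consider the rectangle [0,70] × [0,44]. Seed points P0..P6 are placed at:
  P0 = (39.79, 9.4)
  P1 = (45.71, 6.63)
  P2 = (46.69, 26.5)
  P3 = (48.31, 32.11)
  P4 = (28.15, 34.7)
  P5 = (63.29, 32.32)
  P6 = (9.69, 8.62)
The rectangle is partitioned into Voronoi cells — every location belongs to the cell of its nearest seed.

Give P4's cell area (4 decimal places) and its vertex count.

Area of P4's cell: 736.9246 (6 vertices)

1. box [0,70]×[0,44]: [(0, 0) (70, 0) (70, 44) (0, 44)]
2. ⊥bis P4·P0 via (33.97,22.05): [(0, 6.4211) (70, 38.6266) (70, 44) (0, 44)]  |A|=1503.3283
3. ⊥bis P4·P1 via (36.93,20.665): [(0, 6.4211) (53.5272, 31.0479) (70, 41.3529) (70, 44) (0, 44)]  |A|=1480.8738
4. ⊥bis P4·P2 via (37.42,30.6): [(0, 6.4211) (33.5537, 21.8585) (43.3466, 44) (0, 44)]  |A|=1110.3363
5. ⊥bis P4·P3 via (38.23,33.405): [(0, 6.4211) (33.5537, 21.8585) (38.0537, 32.0328) (39.5912, 44) (0, 44)]  |A|=1087.865
6. ⊥bis P4·P5 via (45.72,33.51): [(0, 6.4211) (33.5537, 21.8585) (38.0537, 32.0328) (39.5912, 44) (0, 44)]  |A|=1087.865
7. ⊥bis P4·P6 via (18.92,21.66): [(0, 35.052) (24.5148, 17.6999) (33.5537, 21.8585) (38.0537, 32.0328) (39.5912, 44) (0, 44)]  |A|=736.9246
8. canonical 6-gon: [(0, 35.052) (24.5148, 17.6999) (33.5537, 21.8585) (38.0537, 32.0328) (39.5912, 44) (0, 44)]
9. shoelace: 736.9246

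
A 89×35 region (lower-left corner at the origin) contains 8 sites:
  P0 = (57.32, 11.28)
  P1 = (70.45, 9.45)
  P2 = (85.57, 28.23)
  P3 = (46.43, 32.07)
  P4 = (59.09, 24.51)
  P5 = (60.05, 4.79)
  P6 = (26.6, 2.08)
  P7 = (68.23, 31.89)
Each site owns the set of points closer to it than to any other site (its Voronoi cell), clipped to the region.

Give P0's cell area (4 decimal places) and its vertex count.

1. box [0,89]×[0,35]: [(0, 0) (89, 0) (89, 35) (0, 35)]
2. ⊥bis P0·P1 via (63.885,10.365): [(0, 0) (62.4404, 0) (67.3185, 35) (0, 35)]  |A|=2270.7805
3. ⊥bis P0·P2 via (71.445,19.755): [(0, 0) (62.4404, 0) (66.3721, 28.2098) (62.298, 35) (0, 35)]  |A|=2253.7354
4. ⊥bis P0·P3 via (51.875,21.675): [(10.4955, 0) (62.4404, 0) (66.3721, 28.2098) (65.8887, 29.0155)]  |A|=762.0068
5. ⊥bis P0·P4 via (58.205,17.895): [(47.4146, 19.3386) (10.4955, 0) (62.4404, 0) (64.8113, 17.0112)]  |A|=652.9994
6. ⊥bis P0·P5 via (58.685,8.035): [(47.4146, 19.3386) (10.4955, 0) (39.5835, 0) (63.8639, 10.2135) (64.8113, 17.0112)]  |A|=536.2751
7. ⊥bis P0·P6 via (41.96,6.68): [(47.4146, 19.3386) (39.4227, 15.1524) (43.4708, 1.6352) (63.8639, 10.2135) (64.8113, 17.0112)]  |A|=286.3163
8. ⊥bis P0·P7 via (62.775,21.585): [(47.4146, 19.3386) (39.4227, 15.1524) (43.4708, 1.6352) (63.8639, 10.2135) (64.8113, 17.0112)]  |A|=286.3163
9. canonical 5-gon: [(47.4146, 19.3386) (39.4227, 15.1524) (43.4708, 1.6352) (63.8639, 10.2135) (64.8113, 17.0112)]
10. shoelace: 286.3163

Area of P0's cell: 286.3163 (5 vertices)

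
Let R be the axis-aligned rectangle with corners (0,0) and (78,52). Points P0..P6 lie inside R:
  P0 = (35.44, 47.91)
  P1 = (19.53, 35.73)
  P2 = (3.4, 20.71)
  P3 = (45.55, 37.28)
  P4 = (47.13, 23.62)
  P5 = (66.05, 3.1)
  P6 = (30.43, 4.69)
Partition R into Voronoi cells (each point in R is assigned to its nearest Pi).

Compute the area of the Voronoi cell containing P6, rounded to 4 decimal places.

Area of P6's cell: 549.5135

1. box [0,78]×[0,52]: [(0, 0) (78, 0) (78, 52) (0, 52)]
2. ⊥bis P6·P0 via (32.935,26.3): [(0, 30.1178) (0, 0) (78, 0) (78, 21.0761)]  |A|=1996.5624
3. ⊥bis P6·P1 via (24.98,20.21): [(39.9928, 25.4819) (0, 11.438) (0, 0) (78, 0) (78, 21.0761)]  |A|=1623.0351
4. ⊥bis P6·P2 via (16.915,12.7): [(39.9928, 25.4819) (20.4161, 18.6074) (9.388, 0) (78, 0) (78, 21.0761)]  |A|=1418.9317
5. ⊥bis P6·P3 via (37.99,20.985): [(33.3359, 23.1443) (20.4161, 18.6074) (9.388, 0) (78, 0) (78, 2.4225)]  |A|=943.2708
6. ⊥bis P6·P4 via (38.78,14.155): [(29.9415, 21.9523) (20.4161, 18.6074) (9.388, 0) (54.8252, 0)]  |A|=568.9013
7. ⊥bis P6·P5 via (48.24,3.895): [(48.3222, 5.7369) (29.9415, 21.9523) (20.4161, 18.6074) (9.388, 0) (48.0661, 0)]  |A|=549.5135
8. canonical 5-gon: [(48.3222, 5.7369) (29.9415, 21.9523) (20.4161, 18.6074) (9.388, 0) (48.0661, 0)]
9. shoelace: 549.5135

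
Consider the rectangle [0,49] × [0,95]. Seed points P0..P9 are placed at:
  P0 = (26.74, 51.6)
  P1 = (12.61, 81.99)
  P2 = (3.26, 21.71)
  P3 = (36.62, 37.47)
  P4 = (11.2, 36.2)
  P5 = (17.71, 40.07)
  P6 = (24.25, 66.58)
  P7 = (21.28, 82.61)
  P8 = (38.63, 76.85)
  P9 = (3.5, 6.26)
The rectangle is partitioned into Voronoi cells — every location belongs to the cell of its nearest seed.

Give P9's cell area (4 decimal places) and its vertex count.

1. box [0,49]×[0,95]: [(0, 0) (49, 0) (49, 95) (0, 95)]
2. ⊥bis P9·P0 via (15.12,28.93): [(0, 36.6801) (0, 0) (49, 0) (49, 11.5641)]  |A|=1181.9818
3. ⊥bis P9·P1 via (8.055,44.125): [(0, 36.6801) (0, 0) (49, 0) (49, 11.5641)]  |A|=1181.9818
4. ⊥bis P9·P2 via (3.38,13.985): [(43.0739, 14.6016) (0, 13.9325) (0, 0) (49, 0) (49, 11.5641)]  |A|=692.0677
5. ⊥bis P9·P3 via (20.06,21.865): [(27.1378, 14.3541) (0, 13.9325) (0, 0) (40.6641, 0)]  |A|=480.8957
6. ⊥bis P9·P4 via (7.35,21.23): [(27.1378, 14.3541) (0, 13.9325) (0, 0) (40.6641, 0)]  |A|=480.8957
7. ⊥bis P9·P5 via (10.605,23.165): [(27.1378, 14.3541) (0, 13.9325) (0, 0) (40.6641, 0)]  |A|=480.8957
8. ⊥bis P9·P6 via (13.875,36.42): [(27.1378, 14.3541) (0, 13.9325) (0, 0) (40.6641, 0)]  |A|=480.8957
9. ⊥bis P9·P7 via (12.39,44.435): [(27.1378, 14.3541) (0, 13.9325) (0, 0) (40.6641, 0)]  |A|=480.8957
10. ⊥bis P9·P8 via (21.065,41.555): [(27.1378, 14.3541) (0, 13.9325) (0, 0) (40.6641, 0)]  |A|=480.8957
11. canonical 4-gon: [(27.1378, 14.3541) (0, 13.9325) (0, 0) (40.6641, 0)]
12. shoelace: 480.8957

Area of P9's cell: 480.8957 (4 vertices)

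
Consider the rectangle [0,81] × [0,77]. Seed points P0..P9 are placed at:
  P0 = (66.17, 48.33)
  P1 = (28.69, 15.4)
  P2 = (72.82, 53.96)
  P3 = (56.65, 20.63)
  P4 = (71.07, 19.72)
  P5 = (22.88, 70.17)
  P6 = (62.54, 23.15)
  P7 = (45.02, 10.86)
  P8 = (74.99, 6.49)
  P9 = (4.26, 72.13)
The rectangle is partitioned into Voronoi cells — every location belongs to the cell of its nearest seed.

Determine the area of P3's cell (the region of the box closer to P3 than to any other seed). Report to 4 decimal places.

Area of P3's cell: 420.7341

1. box [0,81]×[0,77]: [(0, 0) (81, 0) (81, 77) (0, 77)]
2. ⊥bis P3·P0 via (61.41,34.48): [(0, 55.5855) (0, 0) (81, 0) (81, 27.7473)]  |A|=3374.9782
3. ⊥bis P3·P1 via (42.67,18.015): [(38.0911, 42.4943) (46.0398, 0) (81, 0) (81, 27.7473)]  |A|=1338.1082
4. ⊥bis P3·P2 via (64.735,37.295): [(38.0911, 42.4943) (46.0398, 0) (81, 0) (81, 27.7473)]  |A|=1338.1082
5. ⊥bis P3·P4 via (63.86,20.175): [(64.6916, 33.3522) (38.0911, 42.4943) (46.0398, 0) (62.5868, 0)]  |A|=804.7911
6. ⊥bis P3·P5 via (39.765,45.4): [(64.6916, 33.3522) (38.0911, 42.4943) (46.0398, 0) (62.5868, 0)]  |A|=804.7911
7. ⊥bis P3·P6 via (59.595,21.89): [(63.4061, 12.9823) (52.967, 37.3817) (38.0911, 42.4943) (46.0398, 0) (62.5868, 0)]  |A|=682.7869
8. ⊥bis P3·P7 via (50.835,15.745): [(62.6899, 1.6332) (63.4061, 12.9823) (52.967, 37.3817) (38.0911, 42.4943) (40.8774, 27.5983)]  |A|=435.3015
9. ⊥bis P3·P8 via (65.82,13.56): [(59.5272, 5.398) (63.2306, 10.2015) (63.4061, 12.9823) (52.967, 37.3817) (38.0911, 42.4943) (40.8774, 27.5983)]  |A|=420.7341
10. ⊥bis P3·P9 via (30.455,46.38): [(59.5272, 5.398) (63.2306, 10.2015) (63.4061, 12.9823) (52.967, 37.3817) (38.0911, 42.4943) (40.8774, 27.5983)]  |A|=420.7341
11. canonical 6-gon: [(59.5272, 5.398) (63.2306, 10.2015) (63.4061, 12.9823) (52.967, 37.3817) (38.0911, 42.4943) (40.8774, 27.5983)]
12. shoelace: 420.7341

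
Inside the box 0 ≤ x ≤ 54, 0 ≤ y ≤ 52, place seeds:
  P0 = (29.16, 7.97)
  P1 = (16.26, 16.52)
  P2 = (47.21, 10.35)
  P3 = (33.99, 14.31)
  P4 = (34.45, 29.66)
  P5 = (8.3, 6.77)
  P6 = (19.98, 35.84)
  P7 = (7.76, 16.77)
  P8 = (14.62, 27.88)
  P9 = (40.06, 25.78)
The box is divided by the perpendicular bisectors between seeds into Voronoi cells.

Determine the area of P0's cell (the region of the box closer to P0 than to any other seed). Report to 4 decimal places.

Area of P0's cell: 218.7620

1. box [0,54]×[0,52]: [(0, 0) (54, 0) (54, 52) (0, 52)]
2. ⊥bis P0·P1 via (22.71,12.245): [(14.5941, 0) (54, 0) (54, 52) (49.0592, 52)]  |A|=1153.0123
3. ⊥bis P0·P2 via (38.185,9.16): [(35.2779, 31.2072) (14.5941, 0) (39.3928, 0)]  |A|=386.9482
4. ⊥bis P0·P3 via (31.575,11.14): [(38.6329, 5.7631) (25.1977, 15.9984) (14.5941, 0) (39.3928, 0)]  |A|=233.1947
5. ⊥bis P0·P4 via (31.805,18.815): [(38.6329, 5.7631) (25.1977, 15.9984) (14.5941, 0) (39.3928, 0)]  |A|=233.1947
6. ⊥bis P0·P5 via (18.73,7.37): [(38.6329, 5.7631) (25.1977, 15.9984) (18.7898, 6.3303) (19.154, 0) (39.3928, 0)]  |A|=218.762
7. ⊥bis P0·P6 via (24.57,21.905): [(38.6329, 5.7631) (25.1977, 15.9984) (18.7898, 6.3303) (19.154, 0) (39.3928, 0)]  |A|=218.762
8. ⊥bis P0·P7 via (18.46,12.37): [(38.6329, 5.7631) (25.1977, 15.9984) (18.7898, 6.3303) (19.154, 0) (39.3928, 0)]  |A|=218.762
9. ⊥bis P0·P8 via (21.89,17.925): [(38.6329, 5.7631) (25.1977, 15.9984) (18.7898, 6.3303) (19.154, 0) (39.3928, 0)]  |A|=218.762
10. ⊥bis P0·P9 via (34.61,16.875): [(38.6329, 5.7631) (25.1977, 15.9984) (18.7898, 6.3303) (19.154, 0) (39.3928, 0)]  |A|=218.762
11. canonical 5-gon: [(38.6329, 5.7631) (25.1977, 15.9984) (18.7898, 6.3303) (19.154, 0) (39.3928, 0)]
12. shoelace: 218.762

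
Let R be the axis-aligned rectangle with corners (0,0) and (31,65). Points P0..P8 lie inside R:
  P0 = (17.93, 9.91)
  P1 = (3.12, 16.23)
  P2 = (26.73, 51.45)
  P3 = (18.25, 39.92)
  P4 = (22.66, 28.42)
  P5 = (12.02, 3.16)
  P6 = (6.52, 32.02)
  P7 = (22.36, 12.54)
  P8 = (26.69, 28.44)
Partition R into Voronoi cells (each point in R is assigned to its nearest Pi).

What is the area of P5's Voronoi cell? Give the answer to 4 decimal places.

1. box [0,31]×[0,65]: [(0, 0) (31, 0) (31, 65) (0, 65)]
2. ⊥bis P5·P0 via (14.975,6.535): [(0, 19.6464) (0, 0) (22.4388, 0)]  |A|=220.4216
3. ⊥bis P5·P1 via (7.57,9.695): [(9.7052, 11.149) (0, 4.5402) (0, 0) (22.4388, 0)]  |A|=147.117
4. ⊥bis P5·P2 via (19.375,27.305): [(9.7052, 11.149) (0, 4.5402) (0, 0) (22.4388, 0)]  |A|=147.117
5. ⊥bis P5·P3 via (15.135,21.54): [(9.7052, 11.149) (0, 4.5402) (0, 0) (22.4388, 0)]  |A|=147.117
6. ⊥bis P5·P4 via (17.34,15.79): [(9.7052, 11.149) (0, 4.5402) (0, 0) (22.4388, 0)]  |A|=147.117
7. ⊥bis P5·P6 via (9.27,17.59): [(9.7052, 11.149) (0, 4.5402) (0, 0) (22.4388, 0)]  |A|=147.117
8. ⊥bis P5·P7 via (17.19,7.85): [(9.7052, 11.149) (0, 4.5402) (0, 0) (22.4388, 0)]  |A|=147.117
9. ⊥bis P5·P8 via (19.355,15.8): [(9.7052, 11.149) (0, 4.5402) (0, 0) (22.4388, 0)]  |A|=147.117
10. canonical 4-gon: [(9.7052, 11.149) (0, 4.5402) (0, 0) (22.4388, 0)]
11. shoelace: 147.117

Area of P5's cell: 147.1170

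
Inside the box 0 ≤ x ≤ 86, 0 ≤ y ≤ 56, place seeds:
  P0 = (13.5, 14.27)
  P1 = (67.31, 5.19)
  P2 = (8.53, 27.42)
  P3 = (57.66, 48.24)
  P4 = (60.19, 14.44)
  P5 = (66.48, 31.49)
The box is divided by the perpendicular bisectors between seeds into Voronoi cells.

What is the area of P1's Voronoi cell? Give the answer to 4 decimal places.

1. box [0,86]×[0,56]: [(0, 0) (86, 0) (86, 56) (0, 56)]
2. ⊥bis P1·P0 via (40.405,9.73): [(38.7631, 0) (86, 0) (86, 56) (48.2127, 56)]  |A|=2380.6768
3. ⊥bis P1·P2 via (37.92,16.305): [(44.4104, 33.4667) (38.7631, 0) (86, 0) (86, 56) (52.9322, 56)]  |A|=2327.5031
4. ⊥bis P1·P3 via (62.485,26.715): [(42.5157, 22.2387) (38.7631, 0) (86, 0) (86, 31.9861)]  |A|=1220.6892
5. ⊥bis P1·P4 via (63.75,9.815): [(50.9988, 0) (86, 0) (86, 26.9415)]  |A|=471.4926
6. ⊥bis P1·P5 via (66.895,18.34): [(75.1644, 18.601) (50.9988, 0) (86, 0) (86, 18.9429)]  |A|=428.1578
7. canonical 4-gon: [(75.1644, 18.601) (50.9988, 0) (86, 0) (86, 18.9429)]
8. shoelace: 428.1578

Area of P1's cell: 428.1578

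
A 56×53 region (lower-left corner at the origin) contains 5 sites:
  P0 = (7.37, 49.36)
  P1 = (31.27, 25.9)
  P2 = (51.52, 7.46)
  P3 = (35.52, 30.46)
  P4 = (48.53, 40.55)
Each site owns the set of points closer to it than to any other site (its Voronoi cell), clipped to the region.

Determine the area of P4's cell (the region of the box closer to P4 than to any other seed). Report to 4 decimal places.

Area of P4's cell: 470.2872

1. box [0,56]×[0,53]: [(0, 0) (56, 0) (56, 53) (0, 53)]
2. ⊥bis P4·P0 via (27.95,44.955): [(18.3277, 0) (56, 0) (56, 53) (29.672, 53)]  |A|=1696.0084
3. ⊥bis P4·P1 via (39.9,33.225): [(28.3515, 46.8309) (56, 14.2567) (56, 53) (29.672, 53)]  |A|=616.8069
4. ⊥bis P4·P2 via (50.025,24.005): [(28.3515, 46.8309) (47.8896, 23.812) (56, 24.5449) (56, 53) (29.672, 53)]  |A|=575.0858
5. ⊥bis P4·P3 via (42.025,35.505): [(29.4091, 51.7719) (50.8837, 24.0826) (56, 24.5449) (56, 53) (29.672, 53)]  |A|=470.2872
6. canonical 5-gon: [(29.4091, 51.7719) (50.8837, 24.0826) (56, 24.5449) (56, 53) (29.672, 53)]
7. shoelace: 470.2872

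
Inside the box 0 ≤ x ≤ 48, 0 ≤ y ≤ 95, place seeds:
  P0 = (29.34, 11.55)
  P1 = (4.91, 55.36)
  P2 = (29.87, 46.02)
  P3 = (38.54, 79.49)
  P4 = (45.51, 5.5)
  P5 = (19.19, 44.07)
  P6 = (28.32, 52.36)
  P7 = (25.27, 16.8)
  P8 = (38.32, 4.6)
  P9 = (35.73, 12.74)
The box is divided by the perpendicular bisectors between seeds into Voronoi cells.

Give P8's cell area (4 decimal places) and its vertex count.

Area of P8's cell: 97.4022 (4 vertices)

1. box [0,48]×[0,95]: [(0, 0) (48, 0) (48, 95) (0, 95)]
2. ⊥bis P8·P0 via (33.83,8.075): [(27.5804, 0) (48, 0) (48, 26.3839)]  |A|=269.3737
3. ⊥bis P8·P1 via (21.615,29.98): [(27.5804, 0) (48, 0) (48, 26.3839)]  |A|=269.3737
4. ⊥bis P8·P2 via (34.095,25.31): [(27.5804, 0) (48, 0) (48, 26.3839)]  |A|=269.3737
5. ⊥bis P8·P3 via (38.43,42.045): [(27.5804, 0) (48, 0) (48, 26.3839)]  |A|=269.3737
6. ⊥bis P8·P4 via (41.915,5.05): [(40.4635, 16.646) (27.5804, 0) (42.5471, 0)]  |A|=124.5681
7. ⊥bis P8·P5 via (28.755,24.335): [(40.4635, 16.646) (27.5804, 0) (42.5471, 0)]  |A|=124.5681
8. ⊥bis P8·P6 via (33.32,28.48): [(40.4635, 16.646) (27.5804, 0) (42.5471, 0)]  |A|=124.5681
9. ⊥bis P8·P7 via (31.795,10.7): [(40.4635, 16.646) (27.5804, 0) (42.5471, 0)]  |A|=124.5681
10. ⊥bis P8·P9 via (37.025,8.67): [(41.2919, 10.0277) (33.3971, 7.5157) (27.5804, 0) (42.5471, 0)]  |A|=97.4022
11. canonical 4-gon: [(41.2919, 10.0277) (33.3971, 7.5157) (27.5804, 0) (42.5471, 0)]
12. shoelace: 97.4022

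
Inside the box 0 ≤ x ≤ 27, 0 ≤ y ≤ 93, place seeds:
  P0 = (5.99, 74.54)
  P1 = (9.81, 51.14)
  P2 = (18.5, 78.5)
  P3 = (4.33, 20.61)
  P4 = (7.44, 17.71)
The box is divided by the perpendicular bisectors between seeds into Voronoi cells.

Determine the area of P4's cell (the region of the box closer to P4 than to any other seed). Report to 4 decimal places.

1. box [0,27]×[0,93]: [(0, 0) (27, 0) (27, 93) (0, 93)]
2. ⊥bis P4·P0 via (6.715,46.125): [(0, 45.9537) (0, 0) (27, 0) (27, 46.6426)]  |A|=1250.0492
3. ⊥bis P4·P1 via (8.625,34.425): [(0, 35.0365) (0, 0) (27, 0) (27, 33.1223)]  |A|=920.1435
4. ⊥bis P4·P2 via (12.97,48.105): [(0, 35.0365) (0, 0) (27, 0) (27, 33.1223)]  |A|=920.1435
5. ⊥bis P4·P3 via (5.885,19.16): [(19.4065, 33.6607) (0, 12.8488) (0, 0) (27, 0) (27, 33.1223)]  |A|=704.8514
6. canonical 5-gon: [(19.4065, 33.6607) (0, 12.8488) (0, 0) (27, 0) (27, 33.1223)]
7. shoelace: 704.8514

Area of P4's cell: 704.8514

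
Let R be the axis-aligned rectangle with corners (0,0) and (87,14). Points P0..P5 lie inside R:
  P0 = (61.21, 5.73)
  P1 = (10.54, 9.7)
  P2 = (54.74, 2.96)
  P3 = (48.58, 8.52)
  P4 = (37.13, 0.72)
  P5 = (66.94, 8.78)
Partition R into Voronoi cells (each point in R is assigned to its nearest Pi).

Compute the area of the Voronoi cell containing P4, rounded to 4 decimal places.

Area of P4's cell: 235.1184

1. box [0,87]×[0,14]: [(0, 0) (87, 0) (87, 14) (0, 14)]
2. ⊥bis P4·P0 via (49.17,3.225): [(0, 0) (49.841, 0) (46.9282, 14) (0, 14)]  |A|=677.3842
3. ⊥bis P4·P1 via (23.835,5.21): [(22.0755, 0) (49.841, 0) (46.9282, 14) (26.8036, 14)]  |A|=335.2309
4. ⊥bis P4·P2 via (45.935,1.84): [(22.0755, 0) (46.169, 0) (44.3882, 14) (26.8036, 14)]  |A|=291.7478
5. ⊥bis P4·P3 via (42.855,4.62): [(22.0755, 0) (46.0022, 0) (36.4651, 14) (26.8036, 14)]  |A|=235.1184
6. ⊥bis P4·P5 via (52.035,4.75): [(22.0755, 0) (46.0022, 0) (36.4651, 14) (26.8036, 14)]  |A|=235.1184
7. canonical 4-gon: [(22.0755, 0) (46.0022, 0) (36.4651, 14) (26.8036, 14)]
8. shoelace: 235.1184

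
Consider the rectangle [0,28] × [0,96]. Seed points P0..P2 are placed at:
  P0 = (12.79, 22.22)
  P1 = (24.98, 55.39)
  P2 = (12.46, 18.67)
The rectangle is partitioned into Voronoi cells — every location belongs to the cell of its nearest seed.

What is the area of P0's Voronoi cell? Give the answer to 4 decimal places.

1. box [0,28]×[0,96]: [(0, 0) (28, 0) (28, 96) (0, 96)]
2. ⊥bis P0·P1 via (18.885,38.805): [(0, 45.7453) (0, 0) (28, 0) (28, 35.4552)]  |A|=1136.8068
3. ⊥bis P0·P2 via (12.625,20.445): [(0, 45.7453) (0, 21.6186) (28, 19.0158) (28, 35.4552)]  |A|=567.9256
4. canonical 4-gon: [(0, 45.7453) (0, 21.6186) (28, 19.0158) (28, 35.4552)]
5. shoelace: 567.9256

Area of P0's cell: 567.9256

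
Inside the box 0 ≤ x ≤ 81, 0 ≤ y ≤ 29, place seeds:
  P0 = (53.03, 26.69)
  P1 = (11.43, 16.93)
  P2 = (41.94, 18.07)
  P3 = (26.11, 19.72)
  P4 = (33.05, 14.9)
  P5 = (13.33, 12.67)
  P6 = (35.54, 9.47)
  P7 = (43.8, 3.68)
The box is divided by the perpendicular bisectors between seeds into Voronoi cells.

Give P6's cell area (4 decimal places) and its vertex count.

1. box [0,81]×[0,29]: [(0, 0) (81, 0) (81, 29) (0, 29)]
2. ⊥bis P6·P0 via (44.285,18.08): [(0, 0) (62.0859, 0) (33.5336, 29) (0, 29)]  |A|=1386.4823
3. ⊥bis P6·P1 via (23.485,13.2): [(19.4007, 0) (62.0859, 0) (33.5336, 29) (28.3738, 29)]  |A|=693.7523
4. ⊥bis P6·P2 via (38.74,13.77): [(26.4836, 22.8911) (19.4007, 0) (57.2434, 0)]  |A|=433.1301
5. ⊥bis P6·P3 via (30.825,14.595): [(33.8687, 17.3952) (21.1675, 5.7101) (19.4007, 0) (57.2434, 0)]  |A|=355.0803
6. ⊥bis P6·P4 via (34.295,12.185): [(38.3631, 14.0505) (22.1538, 6.6175) (21.1675, 5.7101) (19.4007, 0) (57.2434, 0)]  |A|=311.2692
7. ⊥bis P6·P5 via (24.435,11.07): [(38.3631, 14.0505) (23.9095, 7.4226) (22.84, 0) (57.2434, 0)]  |A|=291.7897
8. ⊥bis P6·P7 via (39.67,6.575): [(42.6656, 10.8486) (38.3631, 14.0505) (23.9095, 7.4226) (22.84, 0) (35.0611, 0)]  |A|=171.4663
9. canonical 5-gon: [(42.6656, 10.8486) (38.3631, 14.0505) (23.9095, 7.4226) (22.84, 0) (35.0611, 0)]
10. shoelace: 171.4663

Area of P6's cell: 171.4663 (5 vertices)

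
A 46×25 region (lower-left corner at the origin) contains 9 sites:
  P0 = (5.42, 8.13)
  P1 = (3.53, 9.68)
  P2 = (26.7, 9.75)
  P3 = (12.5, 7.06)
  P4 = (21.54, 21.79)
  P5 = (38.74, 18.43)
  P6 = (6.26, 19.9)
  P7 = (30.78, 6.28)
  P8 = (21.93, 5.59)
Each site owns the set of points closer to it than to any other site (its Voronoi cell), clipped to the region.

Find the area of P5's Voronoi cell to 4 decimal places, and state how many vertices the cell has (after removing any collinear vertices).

Area of P5's cell: 229.4922 (5 vertices)

1. box [0,46]×[0,25]: [(0, 0) (46, 0) (46, 25) (0, 25)]
2. ⊥bis P5·P0 via (22.08,13.28): [(26.1852, 0) (46, 0) (46, 25) (18.4571, 25)]  |A|=591.9721
3. ⊥bis P5·P1 via (21.135,14.055): [(26.1852, 0) (46, 0) (46, 25) (18.4571, 25)]  |A|=591.9721
4. ⊥bis P5·P2 via (32.72,14.09): [(42.8779, 0) (46, 0) (46, 25) (24.8547, 25)]  |A|=303.343
5. ⊥bis P5·P3 via (25.62,12.745): [(42.8779, 0) (46, 0) (46, 25) (24.8547, 25)]  |A|=303.343
6. ⊥bis P5·P4 via (30.14,20.11): [(29.7648, 18.1892) (42.8779, 0) (46, 0) (46, 25) (31.0953, 25)]  |A|=282.0912
7. ⊥bis P5·P6 via (22.5,19.165): [(29.7648, 18.1892) (42.8779, 0) (46, 0) (46, 25) (31.0953, 25)]  |A|=282.0912
8. ⊥bis P5·P7 via (34.76,12.355): [(29.7648, 18.1892) (33.2644, 13.3348) (46, 4.9912) (46, 25) (31.0953, 25)]  |A|=229.4922
9. ⊥bis P5·P8 via (30.335,12.01): [(29.7648, 18.1892) (33.2644, 13.3348) (46, 4.9912) (46, 25) (31.0953, 25)]  |A|=229.4922
10. canonical 5-gon: [(29.7648, 18.1892) (33.2644, 13.3348) (46, 4.9912) (46, 25) (31.0953, 25)]
11. shoelace: 229.4922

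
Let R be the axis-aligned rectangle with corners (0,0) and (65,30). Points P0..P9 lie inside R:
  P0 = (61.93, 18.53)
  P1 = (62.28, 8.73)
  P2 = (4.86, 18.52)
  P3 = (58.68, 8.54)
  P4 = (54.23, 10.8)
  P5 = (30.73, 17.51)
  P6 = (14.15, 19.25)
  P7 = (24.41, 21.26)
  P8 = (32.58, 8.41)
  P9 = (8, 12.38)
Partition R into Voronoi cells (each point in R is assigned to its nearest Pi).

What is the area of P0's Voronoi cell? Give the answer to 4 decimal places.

1. box [0,65]×[0,30]: [(0, 0) (65, 0) (65, 30) (0, 30)]
2. ⊥bis P0·P1 via (62.105,13.63): [(0, 11.412) (65, 13.7334) (65, 30) (0, 30)]  |A|=1132.7759
3. ⊥bis P0·P2 via (33.395,18.525): [(33.396, 12.6047) (65, 13.7334) (65, 30) (33.393, 30)]  |A|=531.9517
4. ⊥bis P0·P3 via (60.305,13.535): [(33.3943, 22.2897) (60.2199, 13.5627) (65, 13.7334) (65, 30) (33.393, 30)]  |A|=402.0556
5. ⊥bis P0·P4 via (58.08,14.665): [(58.6855, 14.0619) (60.2199, 13.5627) (65, 13.7334) (65, 30) (42.6853, 30)]  |A|=230.5096
6. ⊥bis P0·P5 via (46.33,18.02): [(46.0479, 26.6505) (58.6855, 14.0619) (60.2199, 13.5627) (65, 13.7334) (65, 30) (45.9383, 30)]  |A|=225.0615
7. ⊥bis P0·P6 via (38.04,18.89): [(46.0479, 26.6505) (58.6855, 14.0619) (60.2199, 13.5627) (65, 13.7334) (65, 30) (45.9383, 30)]  |A|=225.0615
8. ⊥bis P0·P7 via (43.17,19.895): [(46.0479, 26.6505) (58.6855, 14.0619) (60.2199, 13.5627) (65, 13.7334) (65, 30) (45.9383, 30)]  |A|=225.0615
9. ⊥bis P0·P8 via (47.255,13.47): [(46.0479, 26.6505) (58.6855, 14.0619) (60.2199, 13.5627) (65, 13.7334) (65, 30) (45.9383, 30)]  |A|=225.0615
10. ⊥bis P0·P9 via (34.965,15.455): [(46.0479, 26.6505) (58.6855, 14.0619) (60.2199, 13.5627) (65, 13.7334) (65, 30) (45.9383, 30)]  |A|=225.0615
11. canonical 6-gon: [(46.0479, 26.6505) (58.6855, 14.0619) (60.2199, 13.5627) (65, 13.7334) (65, 30) (45.9383, 30)]
12. shoelace: 225.0615

Area of P0's cell: 225.0615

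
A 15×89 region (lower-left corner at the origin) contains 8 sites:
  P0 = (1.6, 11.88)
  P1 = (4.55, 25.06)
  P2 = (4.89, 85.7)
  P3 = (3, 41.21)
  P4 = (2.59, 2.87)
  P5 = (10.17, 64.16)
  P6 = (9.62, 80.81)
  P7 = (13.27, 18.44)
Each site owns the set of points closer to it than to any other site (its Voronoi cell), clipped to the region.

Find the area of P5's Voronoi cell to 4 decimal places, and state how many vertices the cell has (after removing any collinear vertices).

1. box [0,15]×[0,89]: [(0, 0) (15, 0) (15, 89) (0, 89)]
2. ⊥bis P5·P0 via (5.885,38.02): [(0, 38.9847) (15, 36.5258) (15, 89) (0, 89)]  |A|=768.6711
3. ⊥bis P5·P1 via (7.36,44.61): [(0, 45.6679) (15, 43.5119) (15, 89) (0, 89)]  |A|=666.1518
4. ⊥bis P5·P2 via (7.53,74.93): [(0, 73.0842) (0, 45.6679) (15, 43.5119) (15, 76.7611)]  |A|=454.9915
5. ⊥bis P5·P3 via (6.585,52.685): [(0, 73.0842) (0, 54.7423) (15, 50.056) (15, 76.7611)]  |A|=337.8526
6. ⊥bis P5·P4 via (6.38,33.515): [(0, 73.0842) (0, 54.7423) (15, 50.056) (15, 76.7611)]  |A|=337.8526
7. ⊥bis P5·P6 via (9.895,72.485): [(0, 72.1581) (0, 54.7423) (15, 50.056) (15, 72.6536)]  |A|=300.1012
8. ⊥bis P5·P7 via (11.72,41.3): [(0, 72.1581) (0, 54.7423) (15, 50.056) (15, 72.6536)]  |A|=300.1012
9. canonical 4-gon: [(0, 72.1581) (0, 54.7423) (15, 50.056) (15, 72.6536)]
10. shoelace: 300.1012

Area of P5's cell: 300.1012 (4 vertices)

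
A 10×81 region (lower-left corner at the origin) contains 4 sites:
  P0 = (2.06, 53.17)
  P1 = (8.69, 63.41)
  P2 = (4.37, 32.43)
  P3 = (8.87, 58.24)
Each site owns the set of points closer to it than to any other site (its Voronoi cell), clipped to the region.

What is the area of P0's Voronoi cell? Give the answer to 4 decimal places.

Area of P0's cell: 132.1386

1. box [0,10]×[0,81]: [(0, 0) (10, 0) (10, 81) (0, 81)]
2. ⊥bis P0·P1 via (5.375,58.29): [(0, 61.7701) (0, 0) (10, 0) (10, 55.2955)]  |A|=585.328
3. ⊥bis P0·P2 via (3.215,42.8): [(0, 61.7701) (0, 42.4419) (10, 43.5557) (10, 55.2955)]  |A|=155.3399
4. ⊥bis P0·P3 via (5.465,55.705): [(1.8333, 60.5831) (0, 61.7701) (0, 42.4419) (10, 43.5557) (10, 49.6136)]  |A|=132.1386
5. canonical 5-gon: [(1.8333, 60.5831) (0, 61.7701) (0, 42.4419) (10, 43.5557) (10, 49.6136)]
6. shoelace: 132.1386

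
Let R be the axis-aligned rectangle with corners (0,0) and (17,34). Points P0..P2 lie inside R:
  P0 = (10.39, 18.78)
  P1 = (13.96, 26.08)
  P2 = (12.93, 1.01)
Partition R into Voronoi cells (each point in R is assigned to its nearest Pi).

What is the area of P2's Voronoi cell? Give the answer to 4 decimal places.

Area of P2's cell: 160.5364

1. box [0,17]×[0,34]: [(0, 0) (17, 0) (17, 34) (0, 34)]
2. ⊥bis P2·P0 via (11.66,9.895): [(0, 8.2283) (0, 0) (17, 0) (17, 10.6583)]  |A|=160.5364
3. ⊥bis P2·P1 via (13.445,13.545): [(0, 8.2283) (0, 0) (17, 0) (17, 10.6583)]  |A|=160.5364
4. canonical 4-gon: [(0, 8.2283) (0, 0) (17, 0) (17, 10.6583)]
5. shoelace: 160.5364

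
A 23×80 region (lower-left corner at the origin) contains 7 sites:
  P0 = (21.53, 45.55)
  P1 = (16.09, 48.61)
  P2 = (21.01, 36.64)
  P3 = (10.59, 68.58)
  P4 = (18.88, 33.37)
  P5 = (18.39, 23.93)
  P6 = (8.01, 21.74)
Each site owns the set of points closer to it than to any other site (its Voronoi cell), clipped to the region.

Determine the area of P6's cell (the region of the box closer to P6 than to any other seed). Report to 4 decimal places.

Area of P6's cell: 498.5840

1. box [0,23]×[0,80]: [(0, 0) (23, 0) (23, 80) (0, 80)]
2. ⊥bis P6·P0 via (14.77,33.645): [(0, 42.0318) (0, 0) (23, 0) (23, 28.9718)]  |A|=816.5414
3. ⊥bis P6·P1 via (12.05,35.175): [(12.1043, 35.1587) (0, 38.7985) (0, 0) (23, 0) (23, 28.9718)]  |A|=796.973
4. ⊥bis P6·P2 via (14.51,29.19): [(5.3364, 37.1938) (0, 38.7985) (0, 0) (23, 0) (23, 21.7826)]  |A|=723.6308
5. ⊥bis P6·P3 via (9.3,45.16): [(5.3364, 37.1938) (0, 38.7985) (0, 0) (23, 0) (23, 21.7826)]  |A|=723.6308
6. ⊥bis P6·P4 via (13.445,27.555): [(2.0867, 38.171) (0, 38.7985) (0, 0) (23, 0) (23, 18.6244)]  |A|=674.1964
7. ⊥bis P6·P5 via (13.2,22.835): [(11.8994, 28.9996) (2.0867, 38.171) (0, 38.7985) (0, 0) (18.0178, 0)]  |A|=498.584
8. canonical 5-gon: [(11.8994, 28.9996) (2.0867, 38.171) (0, 38.7985) (0, 0) (18.0178, 0)]
9. shoelace: 498.584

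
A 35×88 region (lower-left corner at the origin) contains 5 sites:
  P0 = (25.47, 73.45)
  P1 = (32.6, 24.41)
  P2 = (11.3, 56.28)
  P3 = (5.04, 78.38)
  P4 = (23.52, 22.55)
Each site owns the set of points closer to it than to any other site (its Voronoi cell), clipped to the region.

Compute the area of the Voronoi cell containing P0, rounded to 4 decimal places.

Area of P0's cell: 556.2619

1. box [0,35]×[0,88]: [(0, 0) (35, 0) (35, 88) (0, 88)]
2. ⊥bis P0·P1 via (29.035,48.93): [(0, 44.7086) (35, 49.7973) (35, 88) (0, 88)]  |A|=1426.1482
3. ⊥bis P0·P2 via (18.385,64.865): [(0, 80.0377) (35, 51.153) (35, 88) (0, 88)]  |A|=784.1621
4. ⊥bis P0·P3 via (15.255,75.915): [(13.5512, 68.8543) (35, 51.153) (35, 88) (18.1713, 88)]  |A|=556.2619
5. ⊥bis P0·P4 via (24.495,48): [(13.5512, 68.8543) (35, 51.153) (35, 88) (18.1713, 88)]  |A|=556.2619
6. canonical 4-gon: [(13.5512, 68.8543) (35, 51.153) (35, 88) (18.1713, 88)]
7. shoelace: 556.2619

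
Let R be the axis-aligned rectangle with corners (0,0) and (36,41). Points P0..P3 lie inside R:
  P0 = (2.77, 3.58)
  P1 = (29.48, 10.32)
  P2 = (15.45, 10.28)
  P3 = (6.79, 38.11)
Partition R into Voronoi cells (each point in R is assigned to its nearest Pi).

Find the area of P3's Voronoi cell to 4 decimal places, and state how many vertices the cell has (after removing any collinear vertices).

Area of P3's cell: 480.7632 (6 vertices)

1. box [0,36]×[0,41]: [(0, 0) (36, 0) (36, 41) (0, 41)]
2. ⊥bis P3·P0 via (4.78,20.845): [(0, 21.4015) (36, 17.2104) (36, 41) (0, 41)]  |A|=780.9868
3. ⊥bis P3·P1 via (18.135,24.215): [(0, 21.4015) (12.856, 19.9048) (36, 38.8014) (36, 41) (0, 41)]  |A|=531.1348
4. ⊥bis P3·P2 via (11.12,24.195): [(0, 21.4015) (1.5593, 21.22) (22.4154, 27.7098) (36, 38.8014) (36, 41) (0, 41)]  |A|=480.7632
5. canonical 6-gon: [(0, 21.4015) (1.5593, 21.22) (22.4154, 27.7098) (36, 38.8014) (36, 41) (0, 41)]
6. shoelace: 480.7632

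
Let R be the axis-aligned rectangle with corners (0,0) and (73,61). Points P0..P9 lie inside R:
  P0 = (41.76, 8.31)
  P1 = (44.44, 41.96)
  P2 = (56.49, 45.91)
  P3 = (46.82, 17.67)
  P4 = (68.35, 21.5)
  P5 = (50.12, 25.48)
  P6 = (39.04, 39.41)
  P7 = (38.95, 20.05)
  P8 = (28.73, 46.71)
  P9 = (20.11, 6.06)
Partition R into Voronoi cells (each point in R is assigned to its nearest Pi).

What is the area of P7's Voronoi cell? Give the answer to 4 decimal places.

Area of P7's cell: 315.4610

1. box [0,73]×[0,61]: [(0, 0) (73, 0) (73, 61) (0, 61)]
2. ⊥bis P7·P0 via (40.355,14.18): [(0, 4.5209) (73, 21.9937) (73, 61) (0, 61)]  |A|=3485.2174
3. ⊥bis P7·P1 via (41.695,31.005): [(0, 41.4525) (0, 4.5209) (73, 21.9937) (73, 23.1609)]  |A|=1390.6075
4. ⊥bis P7·P2 via (47.72,32.98): [(55.8676, 27.4538) (0, 41.4525) (0, 4.5209) (66.2867, 20.3868)]  |A|=1348.5165
5. ⊥bis P7·P3 via (42.885,18.86): [(46.2153, 29.8723) (0, 41.4525) (0, 4.5209) (41.5567, 14.4676)]  |A|=1150.3183
6. ⊥bis P7·P4 via (53.65,20.775): [(46.2153, 29.8723) (0, 41.4525) (0, 4.5209) (41.5567, 14.4676)]  |A|=1150.3183
7. ⊥bis P7·P5 via (44.535,22.765): [(44.2458, 23.3599) (40.3677, 31.3376) (0, 41.4525) (0, 4.5209) (41.5567, 14.4676)]  |A|=1129.8341
8. ⊥bis P7·P6 via (38.995,29.73): [(44.2458, 23.3599) (41.154, 29.72) (0, 29.9113) (0, 4.5209) (41.5567, 14.4676)]  |A|=863.6766
9. ⊥bis P7·P8 via (33.84,33.38): [(44.2458, 23.3599) (41.154, 29.72) (24.4944, 29.7974) (0, 20.4076) (0, 4.5209) (41.5567, 14.4676)]  |A|=747.2828
10. ⊥bis P7·P9 via (29.53,13.055): [(44.2458, 23.3599) (41.154, 29.72) (24.4944, 29.7974) (18.7366, 27.5902) (30.4543, 11.8102) (41.5567, 14.4676)]  |A|=315.461
11. canonical 6-gon: [(44.2458, 23.3599) (41.154, 29.72) (24.4944, 29.7974) (18.7366, 27.5902) (30.4543, 11.8102) (41.5567, 14.4676)]
12. shoelace: 315.461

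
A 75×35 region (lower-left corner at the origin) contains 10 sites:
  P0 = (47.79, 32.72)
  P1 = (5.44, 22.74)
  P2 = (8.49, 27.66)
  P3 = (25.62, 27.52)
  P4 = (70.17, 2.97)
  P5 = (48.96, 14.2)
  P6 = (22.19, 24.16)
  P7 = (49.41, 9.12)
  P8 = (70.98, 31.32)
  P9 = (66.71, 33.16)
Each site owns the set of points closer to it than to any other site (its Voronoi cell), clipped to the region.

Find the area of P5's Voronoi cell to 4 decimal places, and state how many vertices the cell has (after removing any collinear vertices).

Area of P5's cell: 317.4236 (7 vertices)

1. box [0,75]×[0,35]: [(0, 0) (75, 0) (75, 35) (0, 35)]
2. ⊥bis P5·P0 via (48.375,23.46): [(0, 20.4039) (0, 0) (75, 0) (75, 25.142)]  |A|=1707.9729
3. ⊥bis P5·P1 via (27.2,18.47): [(27.9257, 22.1681) (23.5756, 0) (75, 0) (75, 25.142)]  |A|=1161.763
4. ⊥bis P5·P2 via (28.725,20.93): [(29.1628, 22.2463) (26.1828, 13.2865) (23.5756, 0) (75, 0) (75, 25.142)]  |A|=1156.3374
5. ⊥bis P5·P3 via (37.29,20.86): [(38.4147, 22.8308) (25.3853, 0) (75, 0) (75, 25.142)]  |A|=1026.2848
6. ⊥bis P5·P4 via (59.565,8.585): [(68.1006, 24.7062) (38.4147, 22.8308) (25.3853, 0) (55.0195, 0)]  |A|=692.7322
7. ⊥bis P5·P6 via (35.575,19.18): [(68.1006, 24.7062) (38.4147, 22.8308) (34.1585, 15.3729) (28.4389, 0) (55.0195, 0)]  |A|=669.2609
8. ⊥bis P5·P7 via (49.185,11.66): [(61.784, 12.7761) (68.1006, 24.7062) (38.4147, 22.8308) (34.1585, 15.3729) (32.2179, 10.157)]  |A|=354.2603
9. ⊥bis P5·P8 via (59.97,22.76): [(61.784, 12.7761) (64.1938, 17.3273) (58.9084, 24.1254) (38.4147, 22.8308) (34.1585, 15.3729) (32.2179, 10.157)]  |A|=321.4807
10. ⊥bis P5·P9 via (57.835,23.68): [(61.784, 12.7761) (64.1938, 17.3273) (63.0518, 18.7961) (57.4571, 24.0338) (38.4147, 22.8308) (34.1585, 15.3729) (32.2179, 10.157)]  |A|=317.4236
11. canonical 7-gon: [(61.784, 12.7761) (64.1938, 17.3273) (63.0518, 18.7961) (57.4571, 24.0338) (38.4147, 22.8308) (34.1585, 15.3729) (32.2179, 10.157)]
12. shoelace: 317.4236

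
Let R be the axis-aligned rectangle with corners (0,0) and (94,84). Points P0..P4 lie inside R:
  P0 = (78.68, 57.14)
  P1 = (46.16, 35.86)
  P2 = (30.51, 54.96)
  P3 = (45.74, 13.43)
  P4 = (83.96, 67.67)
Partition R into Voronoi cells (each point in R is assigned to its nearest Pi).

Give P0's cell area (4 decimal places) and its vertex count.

Area of P0's cell: 1379.0550 (5 vertices)

1. box [0,94]×[0,84]: [(0, 0) (94, 0) (94, 84) (0, 84)]
2. ⊥bis P0·P1 via (62.42,46.5): [(92.848, 0) (94, 0) (94, 84) (37.8813, 84)]  |A|=2405.3694
3. ⊥bis P0·P2 via (54.595,56.05): [(54.4779, 58.6371) (92.848, 0) (94, 0) (94, 84) (53.3301, 84)]  |A|=2209.4555
4. ⊥bis P0·P3 via (62.21,35.285): [(54.4779, 58.6371) (77.1029, 24.0617) (94, 11.328) (94, 84) (53.3301, 84)]  |A|=2099.8917
5. ⊥bis P0·P4 via (81.32,62.405): [(53.6802, 76.2643) (54.4779, 58.6371) (77.1029, 24.0617) (94, 11.328) (94, 56.0469)]  |A|=1379.055
6. canonical 5-gon: [(53.6802, 76.2643) (54.4779, 58.6371) (77.1029, 24.0617) (94, 11.328) (94, 56.0469)]
7. shoelace: 1379.055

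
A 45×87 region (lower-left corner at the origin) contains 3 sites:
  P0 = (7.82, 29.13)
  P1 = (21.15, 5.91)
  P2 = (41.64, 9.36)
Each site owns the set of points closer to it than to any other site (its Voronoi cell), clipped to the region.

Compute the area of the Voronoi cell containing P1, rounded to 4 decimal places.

1. box [0,45]×[0,87]: [(0, 0) (45, 0) (45, 87) (0, 87)]
2. ⊥bis P1·P0 via (14.485,17.52): [(0, 9.2045) (0, 0) (45, 0) (45, 35.0379)]  |A|=995.4542
3. ⊥bis P1·P2 via (31.395,7.635): [(28.3869, 25.5007) (0, 9.2045) (0, 0) (32.6805, 0)]  |A|=547.3323
4. canonical 4-gon: [(28.3869, 25.5007) (0, 9.2045) (0, 0) (32.6805, 0)]
5. shoelace: 547.3323

Area of P1's cell: 547.3323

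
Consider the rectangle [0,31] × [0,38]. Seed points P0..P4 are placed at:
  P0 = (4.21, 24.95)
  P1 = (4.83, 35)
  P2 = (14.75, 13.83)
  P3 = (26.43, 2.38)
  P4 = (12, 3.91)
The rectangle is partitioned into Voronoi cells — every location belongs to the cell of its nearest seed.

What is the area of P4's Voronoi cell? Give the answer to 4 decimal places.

Area of P4's cell: 189.8306

1. box [0,31]×[0,38]: [(0, 0) (31, 0) (31, 38) (0, 38)]
2. ⊥bis P4·P0 via (8.105,14.43): [(0, 11.4291) (0, 0) (31, 0) (31, 22.9068)]  |A|=532.2073
3. ⊥bis P4·P1 via (8.415,19.455): [(0, 11.4291) (0, 0) (31, 0) (31, 22.9068)]  |A|=532.2073
4. ⊥bis P4·P2 via (13.375,8.87): [(1.7741, 12.086) (0, 11.4291) (0, 0) (31, 0) (31, 3.984)]  |A|=255.6894
5. ⊥bis P4·P3 via (19.215,3.145): [(19.6379, 7.1338) (1.7741, 12.086) (0, 11.4291) (0, 0) (18.8815, 0)]  |A|=189.8306
6. canonical 5-gon: [(19.6379, 7.1338) (1.7741, 12.086) (0, 11.4291) (0, 0) (18.8815, 0)]
7. shoelace: 189.8306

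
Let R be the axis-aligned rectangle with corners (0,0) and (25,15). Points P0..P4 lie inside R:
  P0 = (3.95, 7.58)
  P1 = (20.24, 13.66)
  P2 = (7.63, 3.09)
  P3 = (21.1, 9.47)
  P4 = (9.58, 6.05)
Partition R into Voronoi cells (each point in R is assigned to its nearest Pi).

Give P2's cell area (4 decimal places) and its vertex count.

1. box [0,25]×[0,15]: [(0, 0) (25, 0) (25, 15) (0, 15)]
2. ⊥bis P2·P0 via (5.79,5.335): [(0, 0.5895) (0, 0) (25, 0) (25, 15) (17.5824, 15)]  |A|=248.315
3. ⊥bis P2·P1 via (13.935,8.375): [(12.1286, 10.5301) (0, 0.5895) (0, 0) (20.9551, 0)]  |A|=113.9046
4. ⊥bis P2·P3 via (14.365,6.28): [(12.6422, 9.9173) (12.1286, 10.5301) (0, 0.5895) (0, 0) (17.3395, 0)]  |A|=95.9759
5. ⊥bis P2·P4 via (8.605,4.57): [(6.5269, 5.939) (0, 0.5895) (0, 0) (15.542, 0)]  |A|=48.0759
6. canonical 4-gon: [(6.5269, 5.939) (0, 0.5895) (0, 0) (15.542, 0)]
7. shoelace: 48.0759

Area of P2's cell: 48.0759 (4 vertices)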